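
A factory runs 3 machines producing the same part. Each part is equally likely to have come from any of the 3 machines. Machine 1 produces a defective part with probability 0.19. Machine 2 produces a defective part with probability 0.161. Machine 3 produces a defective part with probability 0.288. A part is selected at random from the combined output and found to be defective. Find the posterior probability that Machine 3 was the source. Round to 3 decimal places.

P(defective|M1) = 0.19; P(defective|M2) = 0.161; P(defective|M3) = 0.288.
Prior × likelihood for each source: 0.333333·0.19=0.06333, 0.333333·0.161=0.05367, 0.333333·0.288=0.09600. Summing gives P(defective) = 0.21300.
P(Machine 3 | defective) = 0.09600 / 0.21300 = 0.451.

Posterior probability ≈ 0.451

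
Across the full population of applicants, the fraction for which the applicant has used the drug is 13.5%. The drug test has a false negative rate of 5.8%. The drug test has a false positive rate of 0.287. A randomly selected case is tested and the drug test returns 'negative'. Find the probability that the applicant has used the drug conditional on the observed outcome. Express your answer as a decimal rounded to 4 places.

Write H for 'the applicant has used the drug'. Prior odds H:¬H = 0.135/0.865 = 0.15607. For the 'negative' outcome, the likelihood ratio is 0.058/0.713 = 0.081346.
Posterior odds = 0.15607 × 0.081346 = 0.012696, so P(H|E) = 0.012696/(1+0.012696) = 0.0125.

P(H | E) ≈ 0.0125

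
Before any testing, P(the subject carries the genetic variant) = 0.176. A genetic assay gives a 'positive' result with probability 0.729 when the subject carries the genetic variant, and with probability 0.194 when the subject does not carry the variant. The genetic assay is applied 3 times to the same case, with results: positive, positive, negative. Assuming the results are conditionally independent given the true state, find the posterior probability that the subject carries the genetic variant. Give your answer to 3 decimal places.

With H the event that the subject carries the genetic variant, the joint likelihood of the observed sequence is P(data|H) = 0.729·0.729·0.271 = 0.14402 and P(data|¬H) = 0.194·0.194·0.806 = 0.030335.
Bayes: P(H|data) = 0.176·0.14402 / (0.176·0.14402 + 0.824·0.030335) = 0.025348/0.050343 = 0.5035.

Posterior P(H) ≈ 0.503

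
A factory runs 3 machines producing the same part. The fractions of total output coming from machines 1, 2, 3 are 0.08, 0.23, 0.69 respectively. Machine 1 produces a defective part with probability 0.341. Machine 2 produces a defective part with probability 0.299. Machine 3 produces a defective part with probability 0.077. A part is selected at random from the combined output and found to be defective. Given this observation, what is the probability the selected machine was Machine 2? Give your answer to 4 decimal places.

Tabulate prior·likelihood by source: [1] prior 0.08, lik 0.341, product 0.02728; [2] prior 0.23, lik 0.299, product 0.06877; [3] prior 0.69, lik 0.077, product 0.05313.
Normalizing constant = 0.14918; the posterior for Machine 2 is its product over the sum, 0.06877/0.14918 = 0.4610.

Posterior probability ≈ 0.4610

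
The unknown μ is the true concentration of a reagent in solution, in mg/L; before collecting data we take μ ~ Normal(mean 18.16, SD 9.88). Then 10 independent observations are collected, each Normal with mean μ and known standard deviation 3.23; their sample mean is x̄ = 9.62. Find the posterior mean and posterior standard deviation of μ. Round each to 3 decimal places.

With known σ, the Normal prior is conjugate. Weight on the data is w = (n/σ²)/(n/σ² + 1/τ₀²) = 0.958506/(0.958506+0.0102444) = 0.98943.
Posterior mean = w·x̄ + (1−w)·μ₀ = 0.98943·9.62 + 0.010575·18.16 = 9.710. Posterior variance = 1/(0.958506+0.0102444) = 1.03226, so SD = 1.016.

Posterior mean ≈ 9.710; posterior SD ≈ 1.016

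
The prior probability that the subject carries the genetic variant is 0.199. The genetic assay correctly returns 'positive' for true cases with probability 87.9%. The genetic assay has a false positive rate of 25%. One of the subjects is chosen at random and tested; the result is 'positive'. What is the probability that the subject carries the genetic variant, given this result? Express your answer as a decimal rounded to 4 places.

P(H | E) ≈ 0.4662

Write H for 'the subject carries the genetic variant'. Prior odds H:¬H = 0.199/0.801 = 0.24844. For the 'positive' outcome, the likelihood ratio is 0.879/0.25 = 3.5160.
Posterior odds = 0.24844 × 3.5160 = 0.87351, so P(H|E) = 0.87351/(1+0.87351) = 0.4662.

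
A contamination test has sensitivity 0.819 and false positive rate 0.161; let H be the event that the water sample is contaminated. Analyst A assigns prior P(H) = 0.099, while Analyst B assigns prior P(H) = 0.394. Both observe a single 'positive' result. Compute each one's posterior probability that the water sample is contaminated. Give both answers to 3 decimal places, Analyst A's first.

P('+'|H) = 0.819, P('+'|¬H) = 0.161.
Analyst A: numerator 0.819·0.099 = 0.081081; evidence = 0.081081+0.161·0.901 = 0.22614; posterior = 0.359.
Analyst B: numerator 0.819·0.394 = 0.32269; evidence = 0.32269+0.161·0.606 = 0.42025; posterior = 0.768.

Analyst A: 0.359; Analyst B: 0.768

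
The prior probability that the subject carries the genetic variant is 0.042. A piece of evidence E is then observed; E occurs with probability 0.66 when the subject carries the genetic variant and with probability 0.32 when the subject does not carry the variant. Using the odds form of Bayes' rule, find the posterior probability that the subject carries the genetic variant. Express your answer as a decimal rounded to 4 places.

Prior odds = 0.042/(1−0.042) = 0.043841. In log-odds, ln(0.043841) = -3.1272.
Add log likelihood ratio: ln(2.0625) = 0.72392.
Posterior log-odds = -2.4033, so posterior odds = exp(-2.4033) = 0.090423. Converting, P(H|E) = 0.090423/1.0904 = 0.0829.

Posterior probability ≈ 0.0829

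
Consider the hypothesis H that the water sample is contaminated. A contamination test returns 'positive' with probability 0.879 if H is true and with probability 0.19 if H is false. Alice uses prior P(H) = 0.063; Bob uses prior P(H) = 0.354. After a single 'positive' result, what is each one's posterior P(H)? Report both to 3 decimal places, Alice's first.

Alice: 0.237; Bob: 0.717

The likelihood ratio for a 'positive' result is 0.879/0.19 = 4.6263.
Alice: prior odds 0.063/0.937 = 0.067236; posterior odds 0.31105; posterior probability 0.237.
Bob: prior odds 0.354/0.646 = 0.54799; posterior odds 2.5352; posterior probability 0.717.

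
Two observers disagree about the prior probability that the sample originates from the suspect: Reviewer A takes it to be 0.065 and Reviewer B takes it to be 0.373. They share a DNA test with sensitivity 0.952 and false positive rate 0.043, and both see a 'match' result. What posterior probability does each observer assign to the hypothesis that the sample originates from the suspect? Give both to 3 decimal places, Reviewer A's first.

P('+'|H) = 0.952, P('+'|¬H) = 0.043.
Reviewer A: numerator 0.952·0.065 = 0.061880; evidence = 0.061880+0.043·0.935 = 0.10208; posterior = 0.606.
Reviewer B: numerator 0.952·0.373 = 0.35510; evidence = 0.35510+0.043·0.627 = 0.38206; posterior = 0.929.

Reviewer A: 0.606; Reviewer B: 0.929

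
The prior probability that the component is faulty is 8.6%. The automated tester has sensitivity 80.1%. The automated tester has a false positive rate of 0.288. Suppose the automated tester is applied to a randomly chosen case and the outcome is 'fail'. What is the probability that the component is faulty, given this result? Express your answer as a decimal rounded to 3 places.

P(H | E) ≈ 0.207

Write H for 'the component is faulty'. Prior odds H:¬H = 0.086/0.914 = 0.094092. For the 'fail' outcome, the likelihood ratio is 0.801/0.288 = 2.7813.
Posterior odds = 0.094092 × 2.7813 = 0.26169, so P(H|E) = 0.26169/(1+0.26169) = 0.207.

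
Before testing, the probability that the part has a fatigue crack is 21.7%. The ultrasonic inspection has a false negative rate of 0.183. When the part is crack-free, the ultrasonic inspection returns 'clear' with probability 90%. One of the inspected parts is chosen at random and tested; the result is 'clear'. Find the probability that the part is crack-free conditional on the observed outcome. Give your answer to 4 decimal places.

Write H for 'the part has a fatigue crack'. Prior odds H:¬H = 0.217/0.783 = 0.27714. For the 'clear' outcome, the likelihood ratio is 0.183/0.9 = 0.20333.
Posterior odds = 0.27714 × 0.20333 = 0.056352, so P(H|E) = 0.056352/(1+0.056352) = 0.0533. Then P(¬H|E) = 1 − 0.0533 = 0.9467.

P(¬H | E) ≈ 0.9467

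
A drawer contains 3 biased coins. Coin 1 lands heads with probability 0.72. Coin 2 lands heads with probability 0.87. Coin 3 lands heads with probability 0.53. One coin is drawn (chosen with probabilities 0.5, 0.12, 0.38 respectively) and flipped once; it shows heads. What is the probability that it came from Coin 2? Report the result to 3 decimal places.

P(heads|C1) = 0.72; P(heads|C2) = 0.87; P(heads|C3) = 0.53.
Prior × likelihood for each source: 0.5·0.72=0.3600, 0.12·0.87=0.1044, 0.38·0.53=0.2014. Summing gives P(heads) = 0.66580.
P(Coin 2 | heads) = 0.1044 / 0.66580 = 0.157.

Posterior probability ≈ 0.157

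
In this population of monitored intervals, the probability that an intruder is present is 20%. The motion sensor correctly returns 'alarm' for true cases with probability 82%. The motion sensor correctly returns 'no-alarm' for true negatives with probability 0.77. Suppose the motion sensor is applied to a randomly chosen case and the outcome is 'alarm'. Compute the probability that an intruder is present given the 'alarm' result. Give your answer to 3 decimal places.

P(H | E) ≈ 0.471

Write H for 'an intruder is present'. Prior odds H:¬H = 0.2/0.8 = 0.25000. For the 'alarm' outcome, the likelihood ratio is 0.82/0.23 = 3.5652.
Posterior odds = 0.25000 × 3.5652 = 0.89130, so P(H|E) = 0.89130/(1+0.89130) = 0.471.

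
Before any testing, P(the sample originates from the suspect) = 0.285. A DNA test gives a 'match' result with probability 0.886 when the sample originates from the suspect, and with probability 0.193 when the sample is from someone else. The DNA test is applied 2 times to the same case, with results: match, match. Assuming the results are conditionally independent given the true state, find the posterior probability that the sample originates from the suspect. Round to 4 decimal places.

With H the event that the sample originates from the suspect, the joint likelihood of the observed sequence is P(data|H) = 0.886·0.886 = 0.78500 and P(data|¬H) = 0.193·0.193 = 0.037249.
Bayes: P(H|data) = 0.285·0.78500 / (0.285·0.78500 + 0.715·0.037249) = 0.22372/0.25036 = 0.8936.

Posterior P(H) ≈ 0.8936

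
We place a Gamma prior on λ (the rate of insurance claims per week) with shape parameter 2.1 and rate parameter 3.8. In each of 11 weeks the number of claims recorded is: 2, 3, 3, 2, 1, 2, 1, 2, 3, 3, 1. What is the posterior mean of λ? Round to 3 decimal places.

Posterior mean ≈ 1.696

The Poisson likelihood adds the total count to the shape and the number of exposure periods to the rate. Here ∑xᵢ = 23 and n = 11, so shape 2.1→25.1 and rate 3.8→14.8.
Posterior mean = shape/rate = 25.1/14.8 = 1.696.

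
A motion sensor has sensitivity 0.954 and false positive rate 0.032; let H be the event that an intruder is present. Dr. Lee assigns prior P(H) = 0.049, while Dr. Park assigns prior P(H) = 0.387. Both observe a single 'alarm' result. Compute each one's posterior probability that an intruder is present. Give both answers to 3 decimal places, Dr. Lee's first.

P('+'|H) = 0.954, P('+'|¬H) = 0.032.
Dr. Lee: numerator 0.954·0.049 = 0.046746; evidence = 0.046746+0.032·0.951 = 0.077178; posterior = 0.606.
Dr. Park: numerator 0.954·0.387 = 0.36920; evidence = 0.36920+0.032·0.613 = 0.38881; posterior = 0.950.

Dr. Lee: 0.606; Dr. Park: 0.950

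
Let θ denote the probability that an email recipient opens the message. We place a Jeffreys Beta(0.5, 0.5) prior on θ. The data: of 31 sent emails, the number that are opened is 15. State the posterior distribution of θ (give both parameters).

Posterior: Beta(15.5, 16.5)

The binomial likelihood is conjugate to the Beta prior: with 15 successes and 16 failures, the posterior is Beta(0.5+15, 0.5+16) = Beta(15.5, 16.5).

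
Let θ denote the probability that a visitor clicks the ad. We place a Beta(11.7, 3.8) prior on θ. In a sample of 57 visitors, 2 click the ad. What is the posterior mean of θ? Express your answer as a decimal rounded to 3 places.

Observing 2 successes and 55 failures updates Beta(11.7, 3.8) by adding the success and failure counts to the two shape parameters: α = 11.7+2 = 13.7, β = 3.8+55 = 58.8.
Posterior mean = α/(α+β) = 13.7/72.5 = 0.189.

Posterior mean ≈ 0.189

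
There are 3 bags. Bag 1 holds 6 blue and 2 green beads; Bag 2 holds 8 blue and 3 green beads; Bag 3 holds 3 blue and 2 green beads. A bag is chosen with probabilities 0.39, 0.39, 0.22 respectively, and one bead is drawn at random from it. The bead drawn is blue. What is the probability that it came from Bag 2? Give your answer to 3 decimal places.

Tabulate prior·likelihood by source: [1] prior 0.39, lik 0.75, product 0.2925; [2] prior 0.39, lik 0.7273, product 0.2836; [3] prior 0.22, lik 0.6, product 0.1320.
Normalizing constant = 0.70814; the posterior for Bag 2 is its product over the sum, 0.2836/0.70814 = 0.401.

Posterior probability ≈ 0.401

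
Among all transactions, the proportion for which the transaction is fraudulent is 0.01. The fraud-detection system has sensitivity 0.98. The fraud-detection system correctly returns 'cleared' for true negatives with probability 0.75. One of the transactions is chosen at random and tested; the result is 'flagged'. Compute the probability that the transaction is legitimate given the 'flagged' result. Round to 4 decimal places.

P(¬H | E) ≈ 0.9619

Write H for 'the transaction is fraudulent'. Prior odds H:¬H = 0.01/0.99 = 0.010101. For the 'flagged' outcome, the likelihood ratio is 0.98/0.25 = 3.9200.
Posterior odds = 0.010101 × 3.9200 = 0.039596, so P(H|E) = 0.039596/(1+0.039596) = 0.0381. Then P(¬H|E) = 1 − 0.0381 = 0.9619.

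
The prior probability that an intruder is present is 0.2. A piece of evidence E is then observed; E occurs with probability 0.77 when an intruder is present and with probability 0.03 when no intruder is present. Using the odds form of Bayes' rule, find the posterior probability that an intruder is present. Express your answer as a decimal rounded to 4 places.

Posterior probability ≈ 0.8652

Prior odds = 0.2/(1−0.2) = 0.25000. In log-odds, ln(0.25000) = -1.3863.
Add log likelihood ratio: ln(25.667) = 3.2452.
Posterior log-odds = 1.8589, so posterior odds = exp(1.8589) = 6.4167. Converting, P(H|E) = 6.4167/7.4167 = 0.8652.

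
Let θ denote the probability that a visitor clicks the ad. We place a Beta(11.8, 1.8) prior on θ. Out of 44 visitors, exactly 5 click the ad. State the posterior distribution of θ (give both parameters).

Posterior: Beta(16.8, 40.8)

The binomial likelihood is conjugate to the Beta prior: with 5 successes and 39 failures, the posterior is Beta(11.8+5, 1.8+39) = Beta(16.8, 40.8).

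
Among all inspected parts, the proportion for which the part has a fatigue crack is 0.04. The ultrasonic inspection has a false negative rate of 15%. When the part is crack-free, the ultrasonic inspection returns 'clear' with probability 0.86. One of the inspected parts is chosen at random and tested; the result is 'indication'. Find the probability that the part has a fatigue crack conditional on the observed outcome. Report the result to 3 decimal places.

P(H | E) ≈ 0.202

Let H be the event that the part has a fatigue crack. P(H) = 0.04, so P(¬H) = 0.96. With E the 'indication' result, P(E|H) = 0.85 and P(E|¬H) = 0.14.
P(E) = 0.85·0.04 + 0.14·0.96 = 0.034000 + 0.13440 = 0.16840.
By Bayes' theorem, P(H|E) = 0.034000 / 0.16840 = 0.202.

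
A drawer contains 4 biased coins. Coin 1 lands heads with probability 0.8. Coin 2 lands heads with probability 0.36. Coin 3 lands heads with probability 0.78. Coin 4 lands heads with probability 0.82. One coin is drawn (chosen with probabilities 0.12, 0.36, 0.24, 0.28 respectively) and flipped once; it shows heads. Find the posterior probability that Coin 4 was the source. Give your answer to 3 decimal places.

Tabulate prior·likelihood by source: [1] prior 0.12, lik 0.8, product 0.09600; [2] prior 0.36, lik 0.36, product 0.1296; [3] prior 0.24, lik 0.78, product 0.1872; [4] prior 0.28, lik 0.82, product 0.2296.
Normalizing constant = 0.64240; the posterior for Coin 4 is its product over the sum, 0.2296/0.64240 = 0.357.

Posterior probability ≈ 0.357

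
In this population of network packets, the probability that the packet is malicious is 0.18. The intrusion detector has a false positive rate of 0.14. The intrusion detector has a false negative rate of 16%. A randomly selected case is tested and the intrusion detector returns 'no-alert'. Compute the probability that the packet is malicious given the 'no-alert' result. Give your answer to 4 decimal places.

P(H | E) ≈ 0.0392

Let H be the event that the packet is malicious. P(H) = 0.18, so P(¬H) = 0.82. With E the 'no-alert' result, P(E|H) = 0.16 and P(E|¬H) = 0.86.
P(E) = 0.16·0.18 + 0.86·0.82 = 0.028800 + 0.70520 = 0.73400.
By Bayes' theorem, P(H|E) = 0.028800 / 0.73400 = 0.0392.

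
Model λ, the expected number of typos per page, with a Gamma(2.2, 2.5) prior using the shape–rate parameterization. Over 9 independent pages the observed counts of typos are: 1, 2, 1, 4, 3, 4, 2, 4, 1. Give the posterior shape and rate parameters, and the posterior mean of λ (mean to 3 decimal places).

Posterior: Gamma(shape=24.2, rate=11.5); mean ≈ 2.104

The Poisson likelihood adds the total count to the shape and the number of exposure periods to the rate. Here ∑xᵢ = 22 and n = 9, so shape 2.2→24.2 and rate 2.5→11.5.
Posterior mean = shape/rate = 24.2/11.5 = 2.104.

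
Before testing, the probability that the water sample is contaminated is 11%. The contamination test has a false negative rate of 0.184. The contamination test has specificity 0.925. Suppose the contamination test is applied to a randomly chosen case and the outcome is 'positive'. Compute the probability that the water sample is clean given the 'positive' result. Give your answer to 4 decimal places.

Let H be the event that the water sample is contaminated. P(H) = 0.11, so P(¬H) = 0.89. With E the 'positive' result, P(E|H) = 0.816 and P(E|¬H) = 0.075.
P(E) = 0.816·0.11 + 0.075·0.89 = 0.089760 + 0.066750 = 0.15651.
By Bayes' theorem, P(H|E) = 0.089760 / 0.15651 = 0.5735. Hence P(¬H|E) = 1 − 0.5735 = 0.4265.

P(¬H | E) ≈ 0.4265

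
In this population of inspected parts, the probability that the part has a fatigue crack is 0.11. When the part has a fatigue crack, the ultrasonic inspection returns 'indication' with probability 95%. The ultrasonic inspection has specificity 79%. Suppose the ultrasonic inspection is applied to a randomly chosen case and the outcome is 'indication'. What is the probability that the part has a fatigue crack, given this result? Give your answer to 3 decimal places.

P(H | E) ≈ 0.359

Let H be the event that the part has a fatigue crack. P(H) = 0.11, so P(¬H) = 0.89. With E the 'indication' result, P(E|H) = 0.95 and P(E|¬H) = 0.21.
P(E) = 0.95·0.11 + 0.21·0.89 = 0.10450 + 0.18690 = 0.29140.
By Bayes' theorem, P(H|E) = 0.10450 / 0.29140 = 0.359.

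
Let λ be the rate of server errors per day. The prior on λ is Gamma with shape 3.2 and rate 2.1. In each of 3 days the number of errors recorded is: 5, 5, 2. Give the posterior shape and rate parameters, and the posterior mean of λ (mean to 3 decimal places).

Total count ∑xᵢ = 12 over n = 3 days.
Gamma is conjugate to the Poisson likelihood: posterior is Gamma(shape = 3.2+12 = 15.2, rate = 2.1+3 = 5.1).
Posterior mean = shape/rate = 15.2/5.1 = 2.980.

Posterior: Gamma(shape=15.2, rate=5.1); mean ≈ 2.980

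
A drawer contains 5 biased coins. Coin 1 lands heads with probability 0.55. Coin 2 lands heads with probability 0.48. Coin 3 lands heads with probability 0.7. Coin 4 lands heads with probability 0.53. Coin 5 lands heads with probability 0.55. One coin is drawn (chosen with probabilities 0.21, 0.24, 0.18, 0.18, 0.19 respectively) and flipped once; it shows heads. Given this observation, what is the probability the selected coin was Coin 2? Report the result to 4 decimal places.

Posterior probability ≈ 0.2070

P(heads|C1) = 0.55; P(heads|C2) = 0.48; P(heads|C3) = 0.7; P(heads|C4) = 0.53; P(heads|C5) = 0.55.
Prior × likelihood for each source: 0.21·0.55=0.1155, 0.24·0.48=0.1152, 0.18·0.7=0.1260, 0.18·0.53=0.09540, 0.19·0.55=0.1045. Summing gives P(heads) = 0.55660.
P(Coin 2 | heads) = 0.1152 / 0.55660 = 0.2070.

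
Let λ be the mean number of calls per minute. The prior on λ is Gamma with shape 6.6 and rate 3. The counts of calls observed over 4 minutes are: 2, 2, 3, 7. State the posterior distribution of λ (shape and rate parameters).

The Poisson likelihood adds the total count to the shape and the number of exposure periods to the rate. Here ∑xᵢ = 14 and n = 4, so shape 6.6→20.6 and rate 3→7.

Posterior: Gamma(shape=20.6, rate=7)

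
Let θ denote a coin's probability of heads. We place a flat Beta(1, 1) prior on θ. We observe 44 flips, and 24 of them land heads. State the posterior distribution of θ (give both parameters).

The binomial likelihood is conjugate to the Beta prior: with 24 successes and 20 failures, the posterior is Beta(1+24, 1+20) = Beta(25, 21).

Posterior: Beta(25, 21)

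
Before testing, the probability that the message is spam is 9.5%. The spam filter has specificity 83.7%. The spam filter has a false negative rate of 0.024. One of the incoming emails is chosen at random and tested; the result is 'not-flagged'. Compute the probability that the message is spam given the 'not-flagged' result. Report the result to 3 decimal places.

P(H | E) ≈ 0.003

Let H be the event that the message is spam. P(H) = 0.095, so P(¬H) = 0.905. With E the 'not-flagged' result, P(E|H) = 0.024 and P(E|¬H) = 0.837.
P(E) = 0.024·0.095 + 0.837·0.905 = 0.0022800 + 0.75748 = 0.75976.
By Bayes' theorem, P(H|E) = 0.0022800 / 0.75976 = 0.003.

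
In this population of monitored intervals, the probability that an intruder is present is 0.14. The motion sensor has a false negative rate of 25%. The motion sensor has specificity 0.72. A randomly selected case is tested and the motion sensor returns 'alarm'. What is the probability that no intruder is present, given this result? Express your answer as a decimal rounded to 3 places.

Let H be the event that an intruder is present. P(H) = 0.14, so P(¬H) = 0.86. With E the 'alarm' result, P(E|H) = 0.75 and P(E|¬H) = 0.28.
P(E) = 0.75·0.14 + 0.28·0.86 = 0.10500 + 0.24080 = 0.34580.
By Bayes' theorem, P(H|E) = 0.10500 / 0.34580 = 0.304. Hence P(¬H|E) = 1 − 0.304 = 0.696.

P(¬H | E) ≈ 0.696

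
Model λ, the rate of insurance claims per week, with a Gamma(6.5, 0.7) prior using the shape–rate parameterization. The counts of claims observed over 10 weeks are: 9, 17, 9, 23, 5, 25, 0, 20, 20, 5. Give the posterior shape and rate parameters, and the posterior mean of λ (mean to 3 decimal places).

Total count ∑xᵢ = 133 over n = 10 weeks.
Gamma is conjugate to the Poisson likelihood: posterior is Gamma(shape = 6.5+133 = 139.5, rate = 0.7+10 = 10.7).
Posterior mean = shape/rate = 139.5/10.7 = 13.037.

Posterior: Gamma(shape=139.5, rate=10.7); mean ≈ 13.037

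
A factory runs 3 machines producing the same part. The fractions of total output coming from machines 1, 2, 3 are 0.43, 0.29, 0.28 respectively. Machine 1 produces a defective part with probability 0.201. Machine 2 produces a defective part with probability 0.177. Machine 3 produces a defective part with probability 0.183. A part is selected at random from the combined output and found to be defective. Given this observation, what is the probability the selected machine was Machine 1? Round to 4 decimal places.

P(defective|M1) = 0.201; P(defective|M2) = 0.177; P(defective|M3) = 0.183.
Prior × likelihood for each source: 0.43·0.201=0.08643, 0.29·0.177=0.05133, 0.28·0.183=0.05124. Summing gives P(defective) = 0.18900.
P(Machine 1 | defective) = 0.08643 / 0.18900 = 0.4573.

Posterior probability ≈ 0.4573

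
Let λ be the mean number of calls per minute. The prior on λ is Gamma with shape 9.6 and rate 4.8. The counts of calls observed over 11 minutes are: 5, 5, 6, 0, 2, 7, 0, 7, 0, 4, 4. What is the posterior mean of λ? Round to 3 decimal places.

Posterior mean ≈ 3.139

The Poisson likelihood adds the total count to the shape and the number of exposure periods to the rate. Here ∑xᵢ = 40 and n = 11, so shape 9.6→49.6 and rate 4.8→15.8.
E[λ | data] = 49.6/15.8 = 3.139.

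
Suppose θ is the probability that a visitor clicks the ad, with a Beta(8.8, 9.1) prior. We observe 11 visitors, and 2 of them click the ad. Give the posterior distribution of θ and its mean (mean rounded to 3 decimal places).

The binomial likelihood is conjugate to the Beta prior: with 2 successes and 9 failures, the posterior is Beta(8.8+2, 9.1+9) = Beta(10.8, 18.1).
Posterior mean = α/(α+β) = 10.8/28.9 = 0.374.

Posterior: Beta(10.8, 18.1); mean ≈ 0.374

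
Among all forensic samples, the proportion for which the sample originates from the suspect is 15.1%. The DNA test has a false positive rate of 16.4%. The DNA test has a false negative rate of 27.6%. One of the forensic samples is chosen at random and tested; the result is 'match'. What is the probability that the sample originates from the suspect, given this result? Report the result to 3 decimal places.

P(H | E) ≈ 0.440

Let H be the event that the sample originates from the suspect. P(H) = 0.151, so P(¬H) = 0.849. With E the 'match' result, P(E|H) = 0.724 and P(E|¬H) = 0.164.
P(E) = 0.724·0.151 + 0.164·0.849 = 0.10932 + 0.13924 = 0.24856.
By Bayes' theorem, P(H|E) = 0.10932 / 0.24856 = 0.440.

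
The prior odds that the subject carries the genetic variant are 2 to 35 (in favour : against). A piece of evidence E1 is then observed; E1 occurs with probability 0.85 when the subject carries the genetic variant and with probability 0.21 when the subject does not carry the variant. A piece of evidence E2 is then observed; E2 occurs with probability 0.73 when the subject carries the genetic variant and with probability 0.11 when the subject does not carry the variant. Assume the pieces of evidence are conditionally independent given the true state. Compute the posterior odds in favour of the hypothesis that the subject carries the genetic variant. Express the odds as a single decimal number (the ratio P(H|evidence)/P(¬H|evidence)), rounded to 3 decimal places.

Prior odds = 2/35 = 0.057143. In log-odds, ln(0.057143) = -2.8622.
Add log likelihood ratios: ln(4.0476) + ln(6.6364) = 3.2907.
Posterior log-odds = 0.42849, so posterior odds = exp(0.42849) = 1.5349.

Posterior odds ≈ 1.535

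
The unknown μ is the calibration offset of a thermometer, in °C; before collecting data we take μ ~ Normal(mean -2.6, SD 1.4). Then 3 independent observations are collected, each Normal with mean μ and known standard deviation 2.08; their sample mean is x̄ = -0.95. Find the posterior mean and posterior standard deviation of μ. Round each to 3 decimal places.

With known σ, the Normal prior is conjugate. Weight on the data is w = (n/σ²)/(n/σ² + 1/τ₀²) = 0.693417/(0.693417+0.510204) = 0.57611.
Posterior mean = w·x̄ + (1−w)·μ₀ = 0.57611·-0.95 + 0.42389·-2.6 = -1.649. Posterior variance = 1/(0.693417+0.510204) = 0.830826, so SD = 0.911.

Posterior mean ≈ -1.649; posterior SD ≈ 0.911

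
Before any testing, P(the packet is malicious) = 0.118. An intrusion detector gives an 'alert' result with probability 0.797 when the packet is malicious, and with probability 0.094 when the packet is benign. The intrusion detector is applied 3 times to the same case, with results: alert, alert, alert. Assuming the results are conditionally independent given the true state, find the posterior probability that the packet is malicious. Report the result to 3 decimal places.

With H the event that the packet is malicious, the joint likelihood of the observed sequence is P(data|H) = 0.797·0.797·0.797 = 0.50626 and P(data|¬H) = 0.094·0.094·0.094 = 0.00083058.
Bayes: P(H|data) = 0.118·0.50626 / (0.118·0.50626 + 0.882·0.00083058) = 0.059739/0.060471 = 0.9879.

Posterior P(H) ≈ 0.988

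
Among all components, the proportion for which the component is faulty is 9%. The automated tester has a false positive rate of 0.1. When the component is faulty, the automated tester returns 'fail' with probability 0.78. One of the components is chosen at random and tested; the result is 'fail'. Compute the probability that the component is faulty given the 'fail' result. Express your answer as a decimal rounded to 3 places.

Let H be the event that the component is faulty. P(H) = 0.09, so P(¬H) = 0.91. With E the 'fail' result, P(E|H) = 0.78 and P(E|¬H) = 0.1.
P(E) = 0.78·0.09 + 0.1·0.91 = 0.070200 + 0.091000 = 0.16120.
By Bayes' theorem, P(H|E) = 0.070200 / 0.16120 = 0.435.

P(H | E) ≈ 0.435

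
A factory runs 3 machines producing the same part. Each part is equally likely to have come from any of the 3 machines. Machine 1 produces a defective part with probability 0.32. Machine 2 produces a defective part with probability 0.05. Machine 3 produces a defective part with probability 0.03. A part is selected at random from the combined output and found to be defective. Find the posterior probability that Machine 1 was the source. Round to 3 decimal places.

Posterior probability ≈ 0.800

Tabulate prior·likelihood by source: [1] prior 0.333333, lik 0.32, product 0.1067; [2] prior 0.333333, lik 0.05, product 0.01667; [3] prior 0.333333, lik 0.03, product 0.01000.
Normalizing constant = 0.13333; the posterior for Machine 1 is its product over the sum, 0.1067/0.13333 = 0.800.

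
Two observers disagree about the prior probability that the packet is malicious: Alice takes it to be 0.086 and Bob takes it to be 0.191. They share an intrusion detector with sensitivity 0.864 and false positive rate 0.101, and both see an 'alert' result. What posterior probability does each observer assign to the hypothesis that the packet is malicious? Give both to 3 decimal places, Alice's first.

Alice: 0.446; Bob: 0.669

The likelihood ratio for an 'alert' result is 0.864/0.101 = 8.5545.
Alice: prior odds 0.086/0.914 = 0.094092; posterior odds 0.80490; posterior probability 0.446.
Bob: prior odds 0.191/0.809 = 0.23609; posterior odds 2.0197; posterior probability 0.669.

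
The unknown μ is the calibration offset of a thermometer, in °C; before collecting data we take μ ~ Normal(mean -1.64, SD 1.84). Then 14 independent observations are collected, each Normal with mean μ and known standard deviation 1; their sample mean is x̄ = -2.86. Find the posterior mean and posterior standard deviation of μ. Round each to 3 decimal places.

Posterior mean ≈ -2.835; posterior SD ≈ 0.264

Prior precision 1/τ₀² = 1/1.84² = 0.295369; data precision n/σ² = 14/1² = 14.0000.
Posterior precision = 0.295369 + 14.0000 = 14.2954, giving posterior SD = 1/√14.2954 = 0.264.
Posterior mean = (0.295369·-1.64 + 14.0000·-2.86) / 14.2954 = -2.835.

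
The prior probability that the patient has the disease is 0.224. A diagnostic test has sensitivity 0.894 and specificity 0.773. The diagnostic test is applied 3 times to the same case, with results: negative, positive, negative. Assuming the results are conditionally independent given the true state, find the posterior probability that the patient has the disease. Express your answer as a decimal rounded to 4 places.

Posterior P(H) ≈ 0.0209

Let H be the event that the patient has the disease; start with P(H) = 0.224. P('positive'|H) = 0.894, P('positive'|¬H) = 0.227.
Update on result 1 ('negative'): P(H) ← 0.106·0.2240 / (0.106·0.2240 + 0.773·0.7760) = 0.023744/0.62359 = 0.0381.
Update on result 2 ('positive'): P(H) ← 0.894·0.0381 / (0.894·0.0381 + 0.227·0.9619) = 0.034040/0.25240 = 0.1349.
Update on result 3 ('negative'): P(H) ← 0.106·0.1349 / (0.106·0.1349 + 0.773·0.8651) = 0.014296/0.68304 = 0.0209.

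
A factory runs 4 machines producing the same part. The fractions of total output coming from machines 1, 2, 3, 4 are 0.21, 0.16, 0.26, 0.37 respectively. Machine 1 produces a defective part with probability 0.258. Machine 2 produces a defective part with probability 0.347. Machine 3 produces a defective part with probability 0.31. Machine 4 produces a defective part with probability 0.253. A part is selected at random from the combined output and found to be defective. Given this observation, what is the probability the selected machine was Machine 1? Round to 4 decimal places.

P(defective|M1) = 0.258; P(defective|M2) = 0.347; P(defective|M3) = 0.31; P(defective|M4) = 0.253.
Prior × likelihood for each source: 0.21·0.258=0.05418, 0.16·0.347=0.05552, 0.26·0.31=0.08060, 0.37·0.253=0.09361. Summing gives P(defective) = 0.28391.
P(Machine 1 | defective) = 0.05418 / 0.28391 = 0.1908.

Posterior probability ≈ 0.1908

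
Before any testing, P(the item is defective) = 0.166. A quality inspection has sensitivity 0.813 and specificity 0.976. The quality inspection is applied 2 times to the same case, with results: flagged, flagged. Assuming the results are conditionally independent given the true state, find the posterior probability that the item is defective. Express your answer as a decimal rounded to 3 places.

Posterior P(H) ≈ 0.996

With H the event that the item is defective, the joint likelihood of the observed sequence is P(data|H) = 0.813·0.813 = 0.66097 and P(data|¬H) = 0.024·0.024 = 0.00057600.
Bayes: P(H|data) = 0.166·0.66097 / (0.166·0.66097 + 0.834·0.00057600) = 0.10972/0.11020 = 0.9956.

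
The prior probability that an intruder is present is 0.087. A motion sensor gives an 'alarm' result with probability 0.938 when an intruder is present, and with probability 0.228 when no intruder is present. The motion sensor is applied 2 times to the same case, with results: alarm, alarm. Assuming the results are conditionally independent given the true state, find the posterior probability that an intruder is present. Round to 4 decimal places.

With H the event that an intruder is present, the joint likelihood of the observed sequence is P(data|H) = 0.938·0.938 = 0.87984 and P(data|¬H) = 0.228·0.228 = 0.051984.
Bayes: P(H|data) = 0.087·0.87984 / (0.087·0.87984 + 0.913·0.051984) = 0.076546/0.12401 = 0.6173.

Posterior P(H) ≈ 0.6173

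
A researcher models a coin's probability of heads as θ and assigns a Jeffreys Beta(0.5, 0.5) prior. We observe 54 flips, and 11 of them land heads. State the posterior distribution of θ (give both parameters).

Posterior: Beta(11.5, 43.5)

The binomial likelihood is conjugate to the Beta prior: with 11 successes and 43 failures, the posterior is Beta(0.5+11, 0.5+43) = Beta(11.5, 43.5).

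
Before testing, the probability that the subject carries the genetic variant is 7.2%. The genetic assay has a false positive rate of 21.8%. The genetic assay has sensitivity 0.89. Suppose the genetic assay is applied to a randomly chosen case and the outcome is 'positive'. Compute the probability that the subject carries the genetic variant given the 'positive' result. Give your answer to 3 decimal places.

Write H for 'the subject carries the genetic variant'. Prior odds H:¬H = 0.072/0.928 = 0.077586. For the 'positive' outcome, the likelihood ratio is 0.89/0.218 = 4.0826.
Posterior odds = 0.077586 × 4.0826 = 0.31675, so P(H|E) = 0.31675/(1+0.31675) = 0.241.

P(H | E) ≈ 0.241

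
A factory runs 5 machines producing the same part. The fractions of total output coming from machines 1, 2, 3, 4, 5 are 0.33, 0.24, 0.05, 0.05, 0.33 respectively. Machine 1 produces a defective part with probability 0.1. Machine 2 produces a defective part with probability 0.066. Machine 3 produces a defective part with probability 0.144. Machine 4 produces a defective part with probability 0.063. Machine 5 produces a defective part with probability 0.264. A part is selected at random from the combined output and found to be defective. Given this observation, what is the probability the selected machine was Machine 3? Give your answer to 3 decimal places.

Posterior probability ≈ 0.049

Tabulate prior·likelihood by source: [1] prior 0.33, lik 0.1, product 0.03300; [2] prior 0.24, lik 0.066, product 0.01584; [3] prior 0.05, lik 0.144, product 0.007200; [4] prior 0.05, lik 0.063, product 0.003150; [5] prior 0.33, lik 0.264, product 0.08712.
Normalizing constant = 0.14631; the posterior for Machine 3 is its product over the sum, 0.007200/0.14631 = 0.049.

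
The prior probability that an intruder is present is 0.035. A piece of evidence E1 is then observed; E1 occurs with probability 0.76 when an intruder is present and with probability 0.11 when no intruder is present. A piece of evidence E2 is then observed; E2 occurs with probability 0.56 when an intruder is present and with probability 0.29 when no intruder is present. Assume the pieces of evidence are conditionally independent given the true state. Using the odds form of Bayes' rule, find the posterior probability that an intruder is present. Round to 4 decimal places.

Prior odds = 0.035/(1−0.035) = 0.036269. In log-odds, ln(0.036269) = -3.3168.
Add log likelihood ratios: ln(6.9091) + ln(1.9310) = 2.5909.
Posterior log-odds = -0.72589, so posterior odds = exp(-0.72589) = 0.48390. Converting, P(H|E) = 0.48390/1.4839 = 0.3261.

Posterior probability ≈ 0.3261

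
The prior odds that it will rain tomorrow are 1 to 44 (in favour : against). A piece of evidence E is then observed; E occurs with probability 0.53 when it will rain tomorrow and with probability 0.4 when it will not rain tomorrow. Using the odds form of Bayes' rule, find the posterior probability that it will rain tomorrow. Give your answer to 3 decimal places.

Prior odds = 1/44 = 0.022727. In log-odds, ln(0.022727) = -3.7842.
Add log likelihood ratio: ln(1.3250) = 0.28141.
Posterior log-odds = -3.5028, so posterior odds = exp(-3.5028) = 0.030114. Converting, P(H|E) = 0.030114/1.0301 = 0.029.

Posterior probability ≈ 0.029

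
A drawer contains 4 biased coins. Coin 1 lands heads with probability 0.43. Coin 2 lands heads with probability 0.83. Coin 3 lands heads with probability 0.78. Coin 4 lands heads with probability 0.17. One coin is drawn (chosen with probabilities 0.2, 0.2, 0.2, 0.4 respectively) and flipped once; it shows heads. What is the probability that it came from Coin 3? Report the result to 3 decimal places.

Tabulate prior·likelihood by source: [1] prior 0.2, lik 0.43, product 0.08600; [2] prior 0.2, lik 0.83, product 0.1660; [3] prior 0.2, lik 0.78, product 0.1560; [4] prior 0.4, lik 0.17, product 0.06800.
Normalizing constant = 0.47600; the posterior for Coin 3 is its product over the sum, 0.1560/0.47600 = 0.328.

Posterior probability ≈ 0.328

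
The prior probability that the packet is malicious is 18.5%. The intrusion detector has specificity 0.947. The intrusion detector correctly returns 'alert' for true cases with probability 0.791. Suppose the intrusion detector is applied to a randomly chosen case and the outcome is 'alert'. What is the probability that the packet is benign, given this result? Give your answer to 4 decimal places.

P(¬H | E) ≈ 0.2279

Let H be the event that the packet is malicious. P(H) = 0.185, so P(¬H) = 0.815. With E the 'alert' result, P(E|H) = 0.791 and P(E|¬H) = 0.053.
P(E) = 0.791·0.185 + 0.053·0.815 = 0.14633 + 0.043195 = 0.18953.
By Bayes' theorem, P(H|E) = 0.14633 / 0.18953 = 0.7721. Hence P(¬H|E) = 1 − 0.7721 = 0.2279.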